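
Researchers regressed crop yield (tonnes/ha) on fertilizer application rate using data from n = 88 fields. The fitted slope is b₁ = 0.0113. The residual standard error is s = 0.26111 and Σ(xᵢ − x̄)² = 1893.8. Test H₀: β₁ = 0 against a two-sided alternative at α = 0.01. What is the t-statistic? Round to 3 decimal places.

t = 1.883

SE(b₁) = s/√Sₓₓ = 0.26111/√1893.8 = 0.00600007.
t = 0.0113 / 0.00600007 = 1.883.
df = n − 2 = 86.
Two-sided p ≈ 0.0630, which is ≥ 0.01, so fail to reject H₀.
The data do not give significant evidence of an association between fertilizer application rate and crop yield.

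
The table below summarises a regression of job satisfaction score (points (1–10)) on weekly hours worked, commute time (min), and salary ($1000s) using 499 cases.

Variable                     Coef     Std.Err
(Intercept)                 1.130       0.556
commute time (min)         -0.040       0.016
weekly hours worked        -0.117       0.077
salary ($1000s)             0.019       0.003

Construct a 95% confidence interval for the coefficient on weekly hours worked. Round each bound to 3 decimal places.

(-0.268, 0.034)

Read off: b = -0.117, SE = 0.077 for weekly hours worked.
df = n − k − 1 = 499 − 3 − 1 = 495.
t* = t_{0.025, 495} = 1.964768.
Margin = t* × SE = 1.964768 × 0.077 = 0.15129.
CI: -0.117 ± 0.15129 → (-0.268, 0.034).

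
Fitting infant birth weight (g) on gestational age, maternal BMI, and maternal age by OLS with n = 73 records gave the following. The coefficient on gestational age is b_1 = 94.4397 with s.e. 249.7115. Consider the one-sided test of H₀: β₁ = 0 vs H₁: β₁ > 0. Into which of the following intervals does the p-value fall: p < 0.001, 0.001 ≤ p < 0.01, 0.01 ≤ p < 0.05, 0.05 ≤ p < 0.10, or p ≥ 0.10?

p ≥ 0.10

t = 94.4397 / 249.7115 = 0.378.
df = n − k − 1 = 73 − 3 − 1 = 69.
One-sided p = P(T_{69} > t) ≈ 0.3532.
So p ≥ 0.10.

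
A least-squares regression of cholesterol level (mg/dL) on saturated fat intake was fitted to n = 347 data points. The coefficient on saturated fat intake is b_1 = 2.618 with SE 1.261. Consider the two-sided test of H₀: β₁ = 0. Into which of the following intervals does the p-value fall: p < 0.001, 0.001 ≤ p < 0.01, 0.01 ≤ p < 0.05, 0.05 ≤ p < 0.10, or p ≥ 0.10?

0.01 ≤ p < 0.05

t = 2.618 / 1.261 = 2.076.
df = n − 2 = 347 − 2 = 345.
Two-sided p = 2·P(T_{345} > |t|) ≈ 0.0386.
So 0.01 ≤ p < 0.05.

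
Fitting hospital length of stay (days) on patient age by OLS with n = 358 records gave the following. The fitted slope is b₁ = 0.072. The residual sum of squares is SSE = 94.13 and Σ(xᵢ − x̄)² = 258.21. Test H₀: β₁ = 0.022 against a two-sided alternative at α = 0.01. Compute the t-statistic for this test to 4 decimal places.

t = 1.5625

MSE = SSE/(n − 2) = 94.13/356 = 0.26441.
SE(b₁) = √(MSE/Sₓₓ) = √(0.26441/258.21) = 0.0320002.
t = (0.072 − 0.022) / 0.0320002 = 1.5625.
df = n − 2 = 356.
Two-sided p ≈ 0.1191, which is ≥ 0.01, so fail to reject H₀.
The data are consistent with a true slope of 0.022 days per unit of patient age.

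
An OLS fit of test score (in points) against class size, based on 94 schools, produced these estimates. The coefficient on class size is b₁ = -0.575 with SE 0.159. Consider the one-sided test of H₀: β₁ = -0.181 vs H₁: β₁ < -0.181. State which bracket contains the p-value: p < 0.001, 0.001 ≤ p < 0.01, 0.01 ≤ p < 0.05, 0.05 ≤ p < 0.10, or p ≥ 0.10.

0.001 ≤ p < 0.01

t = (-0.575 − (-0.181)) / 0.159 = -2.478.
df = n − 2 = 94 − 2 = 92.
One-sided p = P(T_{92} < t) ≈ 0.0075.
So 0.001 ≤ p < 0.01.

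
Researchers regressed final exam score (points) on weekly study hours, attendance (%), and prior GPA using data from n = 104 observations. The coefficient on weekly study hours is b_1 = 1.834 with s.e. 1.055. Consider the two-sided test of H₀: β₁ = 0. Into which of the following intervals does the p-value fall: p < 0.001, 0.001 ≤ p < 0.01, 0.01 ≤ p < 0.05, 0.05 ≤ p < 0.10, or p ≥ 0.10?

t = 1.834 / 1.055 = 1.738.
df = n − k − 1 = 104 − 3 − 1 = 100.
Two-sided p = 2·P(T_{100} > |t|) ≈ 0.0852.
So 0.05 ≤ p < 0.10.

0.05 ≤ p < 0.10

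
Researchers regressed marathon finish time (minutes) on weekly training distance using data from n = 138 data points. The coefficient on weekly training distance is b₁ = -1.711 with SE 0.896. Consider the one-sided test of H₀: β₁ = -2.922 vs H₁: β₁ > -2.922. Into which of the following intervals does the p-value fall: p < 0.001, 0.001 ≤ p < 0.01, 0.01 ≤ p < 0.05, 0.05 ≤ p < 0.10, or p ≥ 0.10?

0.05 ≤ p < 0.10

t = (-1.711 − (-2.922)) / 0.896 = 1.352.
df = n − 2 = 138 − 2 = 136.
One-sided p = P(T_{136} > t) ≈ 0.0894.
So 0.05 ≤ p < 0.10.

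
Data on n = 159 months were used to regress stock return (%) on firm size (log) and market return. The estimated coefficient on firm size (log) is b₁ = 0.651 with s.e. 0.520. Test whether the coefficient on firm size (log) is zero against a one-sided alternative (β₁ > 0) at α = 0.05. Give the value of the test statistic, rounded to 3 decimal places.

t = 1.252

H₀: β₁ = 0 vs H₁: β₁ > 0.
t = (b₁ − β₁⁰)/SE = 0.651 / 0.520 = 1.252.
df = n − k − 1 = 159 − 2 − 1 = 156.
One-sided p ≈ 0.1062, which is ≥ 0.05, so fail to reject H₀.
The data do not give significant evidence that the true slope on firm size (log) is positive, holding the other predictors fixed.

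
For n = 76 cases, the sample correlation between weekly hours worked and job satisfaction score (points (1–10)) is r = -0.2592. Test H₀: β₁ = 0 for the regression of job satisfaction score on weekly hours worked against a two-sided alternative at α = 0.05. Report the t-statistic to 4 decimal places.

t = -2.3086

t = r·√(n − 2)/√(1 − r²) = -0.2592·√74/√0.932815 = -2.3086.
df = n − 2 = 74.
Two-sided p ≈ 0.0238, which is < 0.05, so reject H₀.
There is evidence of a linear association between weekly hours worked and job satisfaction score.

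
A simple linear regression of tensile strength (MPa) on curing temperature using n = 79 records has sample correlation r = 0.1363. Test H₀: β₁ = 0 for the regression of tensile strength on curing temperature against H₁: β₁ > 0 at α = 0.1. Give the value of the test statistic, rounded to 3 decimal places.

t = r·√(n − 2)/√(1 − r²) = 0.1363·√77/√0.981422 = 1.207.
df = n − 2 = 77.
One-sided p ≈ 0.1155, which is ≥ 0.1, so fail to reject H₀.
The data do not give significant evidence of a linear association between curing temperature and tensile strength.

t = 1.207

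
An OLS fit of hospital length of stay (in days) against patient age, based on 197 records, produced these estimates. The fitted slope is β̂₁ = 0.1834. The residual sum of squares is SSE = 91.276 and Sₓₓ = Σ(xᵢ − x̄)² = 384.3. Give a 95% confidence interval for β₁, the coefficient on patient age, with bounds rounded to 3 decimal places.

(0.115, 0.252)

MSE = SSE/(n − 2) = 91.276/195 = 0.468082.
SE(β̂₁) = √(MSE/Sₓₓ) = √(0.468082/384.3) = 0.0349.
df = n − 2 = 195.
t* = t_{0.025, 195} = 1.972204.
Margin = t* × SE = 1.972204 × 0.0349 = 0.06883.
CI: 0.1834 ± 0.06883 → (0.115, 0.252).
With 95% confidence, each one-unit increase in patient age is associated with a change of between 0.115 and 0.252 days in hospital length of stay.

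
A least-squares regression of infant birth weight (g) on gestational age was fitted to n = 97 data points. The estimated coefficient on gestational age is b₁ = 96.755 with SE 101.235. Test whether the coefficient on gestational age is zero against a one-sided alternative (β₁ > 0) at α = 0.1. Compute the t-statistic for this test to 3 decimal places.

t = 0.956

H₀: β₁ = 0 vs H₁: β₁ > 0.
t = (b₁ − β₁⁰)/SE = 96.755 / 101.235 = 0.956.
df = n − 2 = 97 − 2 = 95.
One-sided p ≈ 0.1708, which is ≥ 0.1, so fail to reject H₀.
The data do not give significant evidence that the true slope on gestational age is positive.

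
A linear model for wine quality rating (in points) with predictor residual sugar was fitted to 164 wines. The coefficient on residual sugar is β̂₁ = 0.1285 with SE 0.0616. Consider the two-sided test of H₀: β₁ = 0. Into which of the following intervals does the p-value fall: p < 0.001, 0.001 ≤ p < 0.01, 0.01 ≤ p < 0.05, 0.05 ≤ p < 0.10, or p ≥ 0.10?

0.01 ≤ p < 0.05

t = 0.1285 / 0.0616 = 2.086.
df = n − 2 = 164 − 2 = 162.
Two-sided p = 2·P(T_{162} > |t|) ≈ 0.0385.
So 0.01 ≤ p < 0.05.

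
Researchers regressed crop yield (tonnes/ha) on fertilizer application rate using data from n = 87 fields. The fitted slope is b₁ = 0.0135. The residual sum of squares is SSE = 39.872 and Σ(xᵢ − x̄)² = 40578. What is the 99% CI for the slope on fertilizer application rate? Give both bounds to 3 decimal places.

(0.005, 0.022)

MSE = SSE/(n − 2) = 39.872/85 = 0.469082.
SE(b₁) = √(MSE/Sₓₓ) = √(0.469082/40578) = 0.0034.
df = n − 2 = 85.
t* = t_{0.005, 85} = 2.634914.
Margin = t* × SE = 2.634914 × 0.0034 = 0.00896.
CI: 0.0135 ± 0.00896 → (0.005, 0.022).
With 99% confidence, each one-unit increase in fertilizer application rate is associated with a change of between 0.005 and 0.022 tonnes/ha in crop yield.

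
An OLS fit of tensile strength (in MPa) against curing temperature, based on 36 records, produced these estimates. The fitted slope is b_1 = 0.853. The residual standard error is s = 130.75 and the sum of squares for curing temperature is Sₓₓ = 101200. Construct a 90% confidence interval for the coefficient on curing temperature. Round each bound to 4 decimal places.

SE(b_1) = s/√Sₓₓ = 130.75/√101200 = 0.411009.
df = n − 2 = 34.
t* = t_{0.05, 34} = 1.690924.
Margin = t* × SE = 1.690924 × 0.411009 = 0.694985.
CI: 0.853 ± 0.694985 → (0.1580, 1.5480).
With 90% confidence, each one-unit increase in curing temperature is associated with a change of between 0.1580 and 1.5480 MPa in tensile strength.

(0.1580, 1.5480)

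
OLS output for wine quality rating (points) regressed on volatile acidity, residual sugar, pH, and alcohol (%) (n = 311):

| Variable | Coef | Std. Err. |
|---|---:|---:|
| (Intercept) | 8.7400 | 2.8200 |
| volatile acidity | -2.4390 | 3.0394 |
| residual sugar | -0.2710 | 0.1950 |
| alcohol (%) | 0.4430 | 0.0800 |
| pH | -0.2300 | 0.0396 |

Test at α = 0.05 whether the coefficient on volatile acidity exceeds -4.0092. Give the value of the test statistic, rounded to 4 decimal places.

t = 0.5166

Read off: b = -2.4390, SE = 3.0394 for volatile acidity.
H₀: β₁ = -4.0092 vs H₁: β₁ > -4.0092.
t = (-2.4390 − (-4.0092)) / 3.0394 = 0.5166.
df = n − k − 1 = 311 − 4 − 1 = 306.
One-sided p ≈ 0.3029, which is ≥ 0.05, so fail to reject H₀.
The data do not give significant evidence that the true slope on volatile acidity exceeds -4.0092 points per unit, holding the other predictors fixed.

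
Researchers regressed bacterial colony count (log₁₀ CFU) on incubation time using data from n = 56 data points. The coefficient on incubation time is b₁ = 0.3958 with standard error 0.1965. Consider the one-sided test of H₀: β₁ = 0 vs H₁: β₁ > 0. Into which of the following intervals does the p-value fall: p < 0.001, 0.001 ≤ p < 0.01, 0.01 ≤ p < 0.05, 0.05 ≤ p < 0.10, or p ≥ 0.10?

0.01 ≤ p < 0.05

t = 0.3958 / 0.1965 = 2.014.
df = n − 2 = 56 − 2 = 54.
One-sided p = P(T_{54} > t) ≈ 0.0245.
So 0.01 ≤ p < 0.05.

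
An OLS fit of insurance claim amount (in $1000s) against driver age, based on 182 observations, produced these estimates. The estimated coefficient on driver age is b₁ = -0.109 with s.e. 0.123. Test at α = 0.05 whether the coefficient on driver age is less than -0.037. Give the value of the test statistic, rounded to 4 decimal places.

t = -0.5854

H₀: β₁ = -0.037 vs H₁: β₁ < -0.037.
t = (b₁ − β₁⁰)/SE = (-0.109 − (-0.037)) / 0.123 = -0.5854.
df = n − 2 = 182 − 2 = 180.
One-sided p ≈ 0.2795, which is ≥ 0.05, so fail to reject H₀.
The data do not give significant evidence that the true slope on driver age is below -0.037 $1000s per unit.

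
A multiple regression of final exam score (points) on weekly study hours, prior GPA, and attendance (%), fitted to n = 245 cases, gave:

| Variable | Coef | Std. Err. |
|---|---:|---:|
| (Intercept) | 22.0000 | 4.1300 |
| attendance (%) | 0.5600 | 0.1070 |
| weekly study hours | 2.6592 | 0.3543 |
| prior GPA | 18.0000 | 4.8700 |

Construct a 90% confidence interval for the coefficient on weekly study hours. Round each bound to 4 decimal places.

Read off: b = 2.6592, SE = 0.3543 for weekly study hours.
df = n − k − 1 = 245 − 3 − 1 = 241.
t* = t_{0.05, 241} = 1.651201.
Margin = t* × SE = 1.651201 × 0.3543 = 0.585020.
CI: 2.6592 ± 0.585020 → (2.0742, 3.2442).

(2.0742, 3.2442)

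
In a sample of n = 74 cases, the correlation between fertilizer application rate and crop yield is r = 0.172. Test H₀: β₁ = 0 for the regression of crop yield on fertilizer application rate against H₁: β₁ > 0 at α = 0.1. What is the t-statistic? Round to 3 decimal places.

t = 1.482

t = r·√(n − 2)/√(1 − r²) = 0.172·√72/√0.970416 = 1.482.
df = n − 2 = 72.
One-sided p ≈ 0.0714, which is < 0.1, so reject H₀.
There is evidence of a linear association between fertilizer application rate and crop yield.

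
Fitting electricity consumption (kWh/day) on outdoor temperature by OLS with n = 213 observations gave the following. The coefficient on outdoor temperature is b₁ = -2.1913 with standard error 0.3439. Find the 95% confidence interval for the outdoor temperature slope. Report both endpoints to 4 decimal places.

(-2.8692, -1.5134)

df = n − 2 = 213 − 2 = 211.
t* = t_{0.025, 211} = 1.971271.
Margin = t* × SE = 1.971271 × 0.3439 = 0.677920.
CI: -2.1913 ± 0.677920 → (-2.8692, -1.5134).
With 95% confidence, each one-unit increase in outdoor temperature is associated with a change of between -2.8692 and -1.5134 kWh/day in electricity consumption.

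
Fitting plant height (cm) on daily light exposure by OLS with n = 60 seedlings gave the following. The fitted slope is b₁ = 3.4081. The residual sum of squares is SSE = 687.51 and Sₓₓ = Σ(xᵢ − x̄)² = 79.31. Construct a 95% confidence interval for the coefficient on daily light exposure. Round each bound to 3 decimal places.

MSE = SSE/(n − 2) = 687.51/58 = 11.8536.
SE(b₁) = √(MSE/Sₓₓ) = √(11.8536/79.31) = 0.3866.
df = n − 2 = 58.
t* = t_{0.025, 58} = 2.001717.
Margin = t* × SE = 2.001717 × 0.3866 = 0.77386.
CI: 3.4081 ± 0.77386 → (2.634, 4.182).
With 95% confidence, each one-unit increase in daily light exposure is associated with a change of between 2.634 and 4.182 cm in plant height.

(2.634, 4.182)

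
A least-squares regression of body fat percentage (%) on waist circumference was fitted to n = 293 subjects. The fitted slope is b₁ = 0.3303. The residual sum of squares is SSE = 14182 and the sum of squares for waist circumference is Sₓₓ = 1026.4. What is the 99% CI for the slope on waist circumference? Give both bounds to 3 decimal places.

MSE = SSE/(n − 2) = 14182/291 = 48.7354.
SE(b₁) = √(MSE/Sₓₓ) = √(48.7354/1026.4) = 0.217903.
df = n − 2 = 291.
t* = t_{0.005, 291} = 2.592829.
Margin = t* × SE = 2.592829 × 0.217903 = 0.56499.
CI: 0.3303 ± 0.56499 → (-0.235, 0.895).
With 99% confidence, each one-unit increase in waist circumference is associated with a change of between -0.235 and 0.895 % in body fat percentage.

(-0.235, 0.895)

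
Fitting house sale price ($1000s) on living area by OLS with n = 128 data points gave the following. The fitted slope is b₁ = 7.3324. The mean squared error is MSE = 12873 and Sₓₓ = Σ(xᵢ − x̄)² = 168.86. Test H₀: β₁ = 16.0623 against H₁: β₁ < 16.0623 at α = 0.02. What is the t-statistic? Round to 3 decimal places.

t = -1.000

SE(b₁) = √(MSE/Sₓₓ) = √(12873/168.86) = 8.73125.
t = (7.3324 − 16.0623) / 8.73125 = -1.000.
df = n − 2 = 126.
One-sided p ≈ 0.1597, which is ≥ 0.02, so fail to reject H₀.
The data do not give significant evidence that the true slope on living area is below 16.0623 $1000s per unit.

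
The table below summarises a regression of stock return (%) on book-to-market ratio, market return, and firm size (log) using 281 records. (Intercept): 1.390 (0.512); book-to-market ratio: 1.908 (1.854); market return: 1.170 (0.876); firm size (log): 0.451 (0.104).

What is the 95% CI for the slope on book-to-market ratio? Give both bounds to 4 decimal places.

(-1.7417, 5.5577)

Read off: b = 1.908, SE = 1.854 for book-to-market ratio.
df = n − k − 1 = 281 − 3 − 1 = 277.
t* = t_{0.025, 277} = 1.968565.
Margin = t* × SE = 1.968565 × 1.854 = 3.649720.
CI: 1.908 ± 3.649720 → (-1.7417, 5.5577).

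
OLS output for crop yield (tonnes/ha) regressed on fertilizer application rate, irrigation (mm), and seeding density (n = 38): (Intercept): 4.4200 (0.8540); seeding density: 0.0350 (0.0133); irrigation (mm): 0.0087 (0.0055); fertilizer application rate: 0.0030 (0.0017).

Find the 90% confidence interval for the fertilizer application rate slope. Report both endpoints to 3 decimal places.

(0.000, 0.006)

Read off: b = 0.0030, SE = 0.0017 for fertilizer application rate.
df = n − k − 1 = 38 − 3 − 1 = 34.
t* = t_{0.05, 34} = 1.690924.
Margin = t* × SE = 1.690924 × 0.0017 = 0.00287.
CI: 0.0030 ± 0.00287 → (0.000, 0.006).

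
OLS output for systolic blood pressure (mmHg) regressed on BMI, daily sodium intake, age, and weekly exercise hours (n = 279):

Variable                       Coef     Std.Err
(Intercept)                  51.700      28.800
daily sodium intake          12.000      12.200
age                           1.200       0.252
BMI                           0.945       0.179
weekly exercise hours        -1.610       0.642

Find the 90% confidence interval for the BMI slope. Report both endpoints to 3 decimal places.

Read off: b = 0.945, SE = 0.179 for BMI.
df = n − k − 1 = 279 − 4 − 1 = 274.
t* = t_{0.05, 274} = 1.650434.
Margin = t* × SE = 1.650434 × 0.179 = 0.29543.
CI: 0.945 ± 0.29543 → (0.650, 1.240).

(0.650, 1.240)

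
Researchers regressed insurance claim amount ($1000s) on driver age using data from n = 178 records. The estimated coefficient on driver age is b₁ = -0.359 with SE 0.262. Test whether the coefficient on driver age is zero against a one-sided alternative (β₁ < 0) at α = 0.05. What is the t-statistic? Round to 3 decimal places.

H₀: β₁ = 0 vs H₁: β₁ < 0.
t = (b₁ − β₁⁰)/SE = -0.359 / 0.262 = -1.370.
df = n − 2 = 178 − 2 = 176.
One-sided p ≈ 0.0862, which is ≥ 0.05, so fail to reject H₀.
The data do not give significant evidence that the true slope on driver age is negative.

t = -1.370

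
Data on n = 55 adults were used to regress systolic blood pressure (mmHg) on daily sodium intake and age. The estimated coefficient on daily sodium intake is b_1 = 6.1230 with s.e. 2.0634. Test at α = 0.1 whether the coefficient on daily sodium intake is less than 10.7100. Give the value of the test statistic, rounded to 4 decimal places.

H₀: β₁ = 10.7100 vs H₁: β₁ < 10.7100.
t = (b_1 − β₁⁰)/SE = (6.1230 − 10.7100) / 2.0634 = -2.2230.
df = n − k − 1 = 55 − 2 − 1 = 52.
One-sided p ≈ 0.0153, which is < 0.1, so reject H₀.
There is evidence that the true slope on daily sodium intake is below 10.7100 mmHg per unit, holding the other predictors fixed.

t = -2.2230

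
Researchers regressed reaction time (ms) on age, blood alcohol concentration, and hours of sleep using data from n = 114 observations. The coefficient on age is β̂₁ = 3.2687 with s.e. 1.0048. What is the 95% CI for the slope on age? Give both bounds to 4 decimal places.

(1.2774, 5.2600)

df = n − k − 1 = 114 − 3 − 1 = 110.
t* = t_{0.025, 110} = 1.981765.
Margin = t* × SE = 1.981765 × 1.0048 = 1.991278.
CI: 3.2687 ± 1.991278 → (1.2774, 5.2600).
With 95% confidence, each one-unit increase in age is associated with a change of between 1.2774 and 5.2600 ms in reaction time, holding the other predictors fixed.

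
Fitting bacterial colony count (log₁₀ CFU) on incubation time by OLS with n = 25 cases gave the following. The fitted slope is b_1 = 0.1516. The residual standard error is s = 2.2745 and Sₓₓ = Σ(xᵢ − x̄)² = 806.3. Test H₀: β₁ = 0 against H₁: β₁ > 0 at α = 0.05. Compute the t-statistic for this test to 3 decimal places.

SE(b_1) = s/√Sₓₓ = 2.2745/√806.3 = 0.0801009.
t = 0.1516 / 0.0801009 = 1.893.
df = n − 2 = 23.
One-sided p ≈ 0.0355, which is < 0.05, so reject H₀.
There is evidence that the true slope on incubation time is positive.

t = 1.893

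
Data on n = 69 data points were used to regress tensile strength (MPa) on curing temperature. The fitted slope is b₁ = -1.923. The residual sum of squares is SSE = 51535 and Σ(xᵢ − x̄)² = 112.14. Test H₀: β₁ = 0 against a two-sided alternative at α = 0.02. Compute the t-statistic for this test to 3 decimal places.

MSE = SSE/(n − 2) = 51535/67 = 769.179.
SE(b₁) = √(MSE/Sₓₓ) = √(769.179/112.14) = 2.61899.
t = -1.923 / 2.61899 = -0.734.
df = n − 2 = 67.
Two-sided p ≈ 0.4654, which is ≥ 0.02, so fail to reject H₀.
The data do not give significant evidence of an association between curing temperature and tensile strength.

t = -0.734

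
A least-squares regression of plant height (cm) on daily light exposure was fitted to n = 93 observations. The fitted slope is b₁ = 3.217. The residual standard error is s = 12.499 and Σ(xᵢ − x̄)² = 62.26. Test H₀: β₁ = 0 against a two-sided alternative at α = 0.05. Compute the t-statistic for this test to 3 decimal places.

t = 2.031

SE(b₁) = s/√Sₓₓ = 12.499/√62.26 = 1.58406.
t = 3.217 / 1.58406 = 2.031.
df = n − 2 = 91.
Two-sided p ≈ 0.0452, which is < 0.05, so reject H₀.
There is evidence that daily light exposure is associated with plant height.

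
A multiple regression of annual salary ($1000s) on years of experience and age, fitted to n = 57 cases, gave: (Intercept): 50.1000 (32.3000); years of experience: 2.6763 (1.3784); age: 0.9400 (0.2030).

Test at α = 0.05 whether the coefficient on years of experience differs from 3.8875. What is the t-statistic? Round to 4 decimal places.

t = -0.8787

Read off: b = 2.6763, SE = 1.3784 for years of experience.
H₀: β₁ = 3.8875 vs H₁: β₁ ≠ 3.8875.
t = (2.6763 − 3.8875) / 1.3784 = -0.8787.
df = n − k − 1 = 57 − 2 − 1 = 54.
Two-sided p ≈ 0.3835, which is ≥ 0.05, so fail to reject H₀.
The data are consistent with a true slope of 3.8875 $1000s per unit of years of experience, holding the other predictors fixed.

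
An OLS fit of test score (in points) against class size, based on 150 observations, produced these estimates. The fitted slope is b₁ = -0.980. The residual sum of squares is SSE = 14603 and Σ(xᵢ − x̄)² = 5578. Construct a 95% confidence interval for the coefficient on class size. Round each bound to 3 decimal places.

MSE = SSE/(n − 2) = 14603/148 = 98.6689.
SE(b₁) = √(MSE/Sₓₓ) = √(98.6689/5578) = 0.133.
df = n − 2 = 148.
t* = t_{0.025, 148} = 1.976122.
Margin = t* × SE = 1.976122 × 0.133 = 0.26282.
CI: -0.980 ± 0.26282 → (-1.243, -0.717).
With 95% confidence, each one-unit increase in class size is associated with a change of between -1.243 and -0.717 points in test score.

(-1.243, -0.717)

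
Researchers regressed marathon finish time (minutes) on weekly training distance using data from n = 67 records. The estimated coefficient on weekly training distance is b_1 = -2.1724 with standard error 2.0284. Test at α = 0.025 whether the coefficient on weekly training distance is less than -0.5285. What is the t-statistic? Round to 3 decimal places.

t = -0.810

H₀: β₁ = -0.5285 vs H₁: β₁ < -0.5285.
t = (b_1 − β₁⁰)/SE = (-2.1724 − (-0.5285)) / 2.0284 = -0.810.
df = n − 2 = 67 − 2 = 65.
One-sided p ≈ 0.2103, which is ≥ 0.025, so fail to reject H₀.
The data do not give significant evidence that the true slope on weekly training distance is below -0.5285 minutes per unit.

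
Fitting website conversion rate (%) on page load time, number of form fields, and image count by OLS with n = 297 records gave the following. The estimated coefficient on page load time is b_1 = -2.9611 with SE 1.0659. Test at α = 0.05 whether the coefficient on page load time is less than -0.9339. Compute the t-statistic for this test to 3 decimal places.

H₀: β₁ = -0.9339 vs H₁: β₁ < -0.9339.
t = (b_1 − β₁⁰)/SE = (-2.9611 − (-0.9339)) / 1.0659 = -1.902.
df = n − k − 1 = 297 − 3 − 1 = 293.
One-sided p ≈ 0.0291, which is < 0.05, so reject H₀.
There is evidence that the true slope on page load time is below -0.9339 % per unit, holding the other predictors fixed.

t = -1.902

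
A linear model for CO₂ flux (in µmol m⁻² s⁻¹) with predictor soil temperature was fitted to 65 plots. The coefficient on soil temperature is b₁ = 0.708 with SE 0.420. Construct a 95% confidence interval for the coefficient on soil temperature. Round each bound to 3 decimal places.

df = n − 2 = 65 − 2 = 63.
t* = t_{0.025, 63} = 1.998341.
Margin = t* × SE = 1.998341 × 0.420 = 0.83930.
CI: 0.708 ± 0.83930 → (-0.131, 1.547).
With 95% confidence, each one-unit increase in soil temperature is associated with a change of between -0.131 and 1.547 µmol m⁻² s⁻¹ in CO₂ flux.

(-0.131, 1.547)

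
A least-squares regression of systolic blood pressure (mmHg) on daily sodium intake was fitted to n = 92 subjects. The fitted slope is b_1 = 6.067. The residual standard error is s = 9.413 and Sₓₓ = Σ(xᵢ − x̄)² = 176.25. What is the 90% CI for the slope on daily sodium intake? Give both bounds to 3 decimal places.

SE(b_1) = s/√Sₓₓ = 9.413/√176.25 = 0.709028.
df = n − 2 = 90.
t* = t_{0.05, 90} = 1.661961.
Margin = t* × SE = 1.661961 × 0.709028 = 1.17838.
CI: 6.067 ± 1.17838 → (4.889, 7.245).
With 90% confidence, each one-unit increase in daily sodium intake is associated with a change of between 4.889 and 7.245 mmHg in systolic blood pressure.

(4.889, 7.245)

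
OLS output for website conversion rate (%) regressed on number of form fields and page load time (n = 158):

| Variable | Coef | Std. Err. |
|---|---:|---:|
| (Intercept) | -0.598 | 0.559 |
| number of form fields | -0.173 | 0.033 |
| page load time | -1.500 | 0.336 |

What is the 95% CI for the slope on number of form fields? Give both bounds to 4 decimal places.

Read off: b = -0.173, SE = 0.033 for number of form fields.
df = n − k − 1 = 158 − 2 − 1 = 155.
t* = t_{0.025, 155} = 1.975387.
Margin = t* × SE = 1.975387 × 0.033 = 0.065188.
CI: -0.173 ± 0.065188 → (-0.2382, -0.1078).

(-0.2382, -0.1078)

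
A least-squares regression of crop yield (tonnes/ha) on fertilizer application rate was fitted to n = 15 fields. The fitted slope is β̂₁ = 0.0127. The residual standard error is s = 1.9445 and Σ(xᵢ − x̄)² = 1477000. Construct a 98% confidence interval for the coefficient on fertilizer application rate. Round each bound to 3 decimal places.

SE(β̂₁) = s/√Sₓₓ = 1.9445/√1477000 = 0.00159999.
df = n − 2 = 13.
t* = t_{0.01, 13} = 2.650309.
Margin = t* × SE = 2.650309 × 0.00159999 = 0.00424.
CI: 0.0127 ± 0.00424 → (0.008, 0.017).
With 98% confidence, each one-unit increase in fertilizer application rate is associated with a change of between 0.008 and 0.017 tonnes/ha in crop yield.

(0.008, 0.017)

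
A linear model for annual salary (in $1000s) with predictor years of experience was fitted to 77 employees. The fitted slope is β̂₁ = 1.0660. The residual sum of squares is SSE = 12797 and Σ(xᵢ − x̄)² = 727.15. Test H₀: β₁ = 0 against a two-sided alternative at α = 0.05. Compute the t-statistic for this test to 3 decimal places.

MSE = SSE/(n − 2) = 12797/75 = 170.627.
SE(β̂₁) = √(MSE/Sₓₓ) = √(170.627/727.15) = 0.484408.
t = 1.0660 / 0.484408 = 2.201.
df = n − 2 = 75.
Two-sided p ≈ 0.0308, which is < 0.05, so reject H₀.
There is evidence that years of experience is associated with annual salary.

t = 2.201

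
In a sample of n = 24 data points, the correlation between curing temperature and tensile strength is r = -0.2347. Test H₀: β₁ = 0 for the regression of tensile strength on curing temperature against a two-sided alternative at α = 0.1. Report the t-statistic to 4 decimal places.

t = r·√(n − 2)/√(1 − r²) = -0.2347·√22/√0.944916 = -1.1325.
df = n − 2 = 22.
Two-sided p ≈ 0.2696, which is ≥ 0.1, so fail to reject H₀.
The data do not give significant evidence of a linear association between curing temperature and tensile strength.

t = -1.1325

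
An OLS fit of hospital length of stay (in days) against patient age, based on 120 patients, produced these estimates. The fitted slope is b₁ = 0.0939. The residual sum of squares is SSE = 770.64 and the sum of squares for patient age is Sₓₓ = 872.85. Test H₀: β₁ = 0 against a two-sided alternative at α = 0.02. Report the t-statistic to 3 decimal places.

MSE = SSE/(n − 2) = 770.64/118 = 6.53085.
SE(b₁) = √(MSE/Sₓₓ) = √(6.53085/872.85) = 0.0864998.
t = 0.0939 / 0.0864998 = 1.086.
df = n − 2 = 118.
Two-sided p ≈ 0.2799, which is ≥ 0.02, so fail to reject H₀.
The data do not give significant evidence of an association between patient age and hospital length of stay.

t = 1.086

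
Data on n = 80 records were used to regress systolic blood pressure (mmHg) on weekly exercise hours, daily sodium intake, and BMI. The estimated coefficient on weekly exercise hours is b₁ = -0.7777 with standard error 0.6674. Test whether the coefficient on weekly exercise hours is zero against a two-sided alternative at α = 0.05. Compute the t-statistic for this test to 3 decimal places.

t = -1.165

H₀: β₁ = 0 vs H₁: β₁ ≠ 0.
t = (b₁ − β₁⁰)/SE = -0.7777 / 0.6674 = -1.165.
df = n − k − 1 = 80 − 3 − 1 = 76.
Two-sided p ≈ 0.2476, which is ≥ 0.05, so fail to reject H₀.
The data do not give significant evidence of an association between weekly exercise hours and systolic blood pressure, after adjusting for the other predictors.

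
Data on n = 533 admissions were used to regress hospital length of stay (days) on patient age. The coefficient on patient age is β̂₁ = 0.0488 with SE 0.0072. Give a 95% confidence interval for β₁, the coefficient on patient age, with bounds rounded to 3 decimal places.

df = n − 2 = 533 − 2 = 531.
t* = t_{0.025, 531} = 1.964442.
Margin = t* × SE = 1.964442 × 0.0072 = 0.01414.
CI: 0.0488 ± 0.01414 → (0.035, 0.063).
With 95% confidence, each one-unit increase in patient age is associated with a change of between 0.035 and 0.063 days in hospital length of stay.

(0.035, 0.063)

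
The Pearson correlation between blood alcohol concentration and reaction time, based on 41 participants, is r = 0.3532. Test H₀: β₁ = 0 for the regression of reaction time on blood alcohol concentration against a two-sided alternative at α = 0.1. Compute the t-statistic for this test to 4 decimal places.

t = 2.3577

t = r·√(n − 2)/√(1 − r²) = 0.3532·√39/√0.87525 = 2.3577.
df = n − 2 = 39.
Two-sided p ≈ 0.0235, which is < 0.1, so reject H₀.
There is evidence of a linear association between blood alcohol concentration and reaction time.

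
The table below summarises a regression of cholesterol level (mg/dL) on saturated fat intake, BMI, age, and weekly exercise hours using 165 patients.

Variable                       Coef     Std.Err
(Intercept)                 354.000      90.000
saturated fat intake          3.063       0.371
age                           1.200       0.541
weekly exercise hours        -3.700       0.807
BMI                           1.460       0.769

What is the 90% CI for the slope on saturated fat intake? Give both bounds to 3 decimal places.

Read off: b = 3.063, SE = 0.371 for saturated fat intake.
df = n − k − 1 = 165 − 4 − 1 = 160.
t* = t_{0.05, 160} = 1.654433.
Margin = t* × SE = 1.654433 × 0.371 = 0.61379.
CI: 3.063 ± 0.61379 → (2.449, 3.677).

(2.449, 3.677)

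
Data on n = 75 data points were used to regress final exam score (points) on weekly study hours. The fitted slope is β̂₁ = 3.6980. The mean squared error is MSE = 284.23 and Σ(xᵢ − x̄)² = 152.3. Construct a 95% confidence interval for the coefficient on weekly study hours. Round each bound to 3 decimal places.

(0.975, 6.421)

SE(β̂₁) = √(MSE/Sₓₓ) = √(284.23/152.3) = 1.36611.
df = n − 2 = 73.
t* = t_{0.025, 73} = 1.992997.
Margin = t* × SE = 1.992997 × 1.36611 = 2.72265.
CI: 3.6980 ± 2.72265 → (0.975, 6.421).
With 95% confidence, each one-unit increase in weekly study hours is associated with a change of between 0.975 and 6.421 points in final exam score.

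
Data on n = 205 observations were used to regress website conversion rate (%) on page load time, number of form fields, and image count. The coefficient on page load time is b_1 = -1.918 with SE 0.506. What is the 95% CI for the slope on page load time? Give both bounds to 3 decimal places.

df = n − k − 1 = 205 − 3 − 1 = 201.
t* = t_{0.025, 201} = 1.971837.
Margin = t* × SE = 1.971837 × 0.506 = 0.99775.
CI: -1.918 ± 0.99775 → (-2.916, -0.920).
With 95% confidence, each one-unit increase in page load time is associated with a change of between -2.916 and -0.920 % in website conversion rate, holding the other predictors fixed.

(-2.916, -0.920)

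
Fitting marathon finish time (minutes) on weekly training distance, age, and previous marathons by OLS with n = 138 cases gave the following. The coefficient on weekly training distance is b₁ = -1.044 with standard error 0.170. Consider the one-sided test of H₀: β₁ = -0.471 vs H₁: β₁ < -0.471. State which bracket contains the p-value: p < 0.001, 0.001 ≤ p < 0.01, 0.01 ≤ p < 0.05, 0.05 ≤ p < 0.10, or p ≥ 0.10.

p < 0.001

t = (-1.044 − (-0.471)) / 0.170 = -3.371.
df = n − k − 1 = 138 − 3 − 1 = 134.
One-sided p = P(T_{134} < t) ≈ 0.0005.
So p < 0.001.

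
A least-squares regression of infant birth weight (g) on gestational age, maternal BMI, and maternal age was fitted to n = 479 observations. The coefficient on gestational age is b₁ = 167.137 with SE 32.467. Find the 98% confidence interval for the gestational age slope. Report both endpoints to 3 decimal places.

df = n − k − 1 = 479 − 3 − 1 = 475.
t* = t_{0.01, 475} = 2.334224.
Margin = t* × SE = 2.334224 × 32.467 = 75.78525.
CI: 167.137 ± 75.78525 → (91.352, 242.922).
With 98% confidence, each one-unit increase in gestational age is associated with a change of between 91.352 and 242.922 g in infant birth weight, holding the other predictors fixed.

(91.352, 242.922)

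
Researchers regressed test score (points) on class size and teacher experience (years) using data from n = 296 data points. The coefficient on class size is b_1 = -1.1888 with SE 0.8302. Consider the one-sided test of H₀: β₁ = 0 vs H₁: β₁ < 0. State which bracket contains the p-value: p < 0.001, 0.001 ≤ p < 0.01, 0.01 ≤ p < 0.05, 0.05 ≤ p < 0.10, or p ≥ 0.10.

0.05 ≤ p < 0.10

t = -1.1888 / 0.8302 = -1.432.
df = n − k − 1 = 296 − 2 − 1 = 293.
One-sided p = P(T_{293} < t) ≈ 0.0766.
So 0.05 ≤ p < 0.10.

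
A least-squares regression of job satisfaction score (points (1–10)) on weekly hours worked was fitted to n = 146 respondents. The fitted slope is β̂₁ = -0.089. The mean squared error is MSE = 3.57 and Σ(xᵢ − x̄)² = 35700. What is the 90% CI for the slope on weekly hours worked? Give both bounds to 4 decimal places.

(-0.1056, -0.0724)

SE(β̂₁) = √(MSE/Sₓₓ) = √(3.57/35700) = 0.01.
df = n − 2 = 144.
t* = t_{0.05, 144} = 1.655504.
Margin = t* × SE = 1.655504 × 0.01 = 0.016555.
CI: -0.089 ± 0.016555 → (-0.1056, -0.0724).
With 90% confidence, each one-unit increase in weekly hours worked is associated with a change of between -0.1056 and -0.0724 points (1–10) in job satisfaction score.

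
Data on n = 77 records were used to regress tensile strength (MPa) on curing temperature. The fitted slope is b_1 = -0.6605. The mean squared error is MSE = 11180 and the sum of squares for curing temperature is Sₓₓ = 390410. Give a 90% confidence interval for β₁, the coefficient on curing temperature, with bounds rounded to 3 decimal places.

(-0.942, -0.379)

SE(b_1) = √(MSE/Sₓₓ) = √(11180/390410) = 0.169223.
df = n − 2 = 75.
t* = t_{0.05, 75} = 1.665425.
Margin = t* × SE = 1.665425 × 0.169223 = 0.28183.
CI: -0.6605 ± 0.28183 → (-0.942, -0.379).
With 90% confidence, each one-unit increase in curing temperature is associated with a change of between -0.942 and -0.379 MPa in tensile strength.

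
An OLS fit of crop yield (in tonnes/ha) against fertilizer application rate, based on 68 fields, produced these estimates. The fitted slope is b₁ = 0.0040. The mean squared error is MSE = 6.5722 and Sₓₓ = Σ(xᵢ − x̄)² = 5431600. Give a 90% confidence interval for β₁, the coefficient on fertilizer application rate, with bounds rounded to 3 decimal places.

(0.002, 0.006)

SE(b₁) = √(MSE/Sₓₓ) = √(6.5722/5431600) = 0.0011.
df = n − 2 = 66.
t* = t_{0.05, 66} = 1.668271.
Margin = t* × SE = 1.668271 × 0.0011 = 0.00184.
CI: 0.0040 ± 0.00184 → (0.002, 0.006).
With 90% confidence, each one-unit increase in fertilizer application rate is associated with a change of between 0.002 and 0.006 tonnes/ha in crop yield.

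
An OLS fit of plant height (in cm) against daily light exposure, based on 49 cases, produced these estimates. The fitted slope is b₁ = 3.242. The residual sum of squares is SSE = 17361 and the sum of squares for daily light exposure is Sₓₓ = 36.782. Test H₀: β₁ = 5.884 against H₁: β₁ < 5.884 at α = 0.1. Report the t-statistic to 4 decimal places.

t = -0.8337

MSE = SSE/(n − 2) = 17361/47 = 369.383.
SE(b₁) = √(MSE/Sₓₓ) = √(369.383/36.782) = 3.16899.
t = (3.242 − 5.884) / 3.16899 = -0.8337.
df = n − 2 = 47.
One-sided p ≈ 0.2043, which is ≥ 0.1, so fail to reject H₀.
The data do not give significant evidence that the true slope on daily light exposure is below 5.884 cm per unit.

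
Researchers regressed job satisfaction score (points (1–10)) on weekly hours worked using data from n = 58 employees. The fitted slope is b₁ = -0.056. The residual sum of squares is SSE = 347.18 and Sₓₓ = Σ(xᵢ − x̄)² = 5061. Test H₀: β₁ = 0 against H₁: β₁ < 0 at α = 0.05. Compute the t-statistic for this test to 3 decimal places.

t = -1.600

MSE = SSE/(n − 2) = 347.18/56 = 6.19964.
SE(b₁) = √(MSE/Sₓₓ) = √(6.19964/5061) = 0.0349998.
t = -0.056 / 0.0349998 = -1.600.
df = n − 2 = 56.
One-sided p ≈ 0.0576, which is ≥ 0.05, so fail to reject H₀.
The data do not give significant evidence that the true slope on weekly hours worked is negative.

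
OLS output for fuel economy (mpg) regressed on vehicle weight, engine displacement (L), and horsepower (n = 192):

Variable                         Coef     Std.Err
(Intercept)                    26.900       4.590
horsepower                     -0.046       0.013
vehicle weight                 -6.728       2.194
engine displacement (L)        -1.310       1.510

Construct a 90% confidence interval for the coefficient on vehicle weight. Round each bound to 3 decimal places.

Read off: b = -6.728, SE = 2.194 for vehicle weight.
df = n − k − 1 = 192 − 3 − 1 = 188.
t* = t_{0.05, 188} = 1.652999.
Margin = t* × SE = 1.652999 × 2.194 = 3.62668.
CI: -6.728 ± 3.62668 → (-10.355, -3.101).

(-10.355, -3.101)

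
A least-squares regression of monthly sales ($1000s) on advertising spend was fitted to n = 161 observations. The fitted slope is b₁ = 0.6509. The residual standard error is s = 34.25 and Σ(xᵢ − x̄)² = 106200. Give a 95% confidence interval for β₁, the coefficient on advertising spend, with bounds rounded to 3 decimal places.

SE(b₁) = s/√Sₓₓ = 34.25/√106200 = 0.105099.
df = n − 2 = 159.
t* = t_{0.025, 159} = 1.974996.
Margin = t* × SE = 1.974996 × 0.105099 = 0.20757.
CI: 0.6509 ± 0.20757 → (0.443, 0.858).
With 95% confidence, each one-unit increase in advertising spend is associated with a change of between 0.443 and 0.858 $1000s in monthly sales.

(0.443, 0.858)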